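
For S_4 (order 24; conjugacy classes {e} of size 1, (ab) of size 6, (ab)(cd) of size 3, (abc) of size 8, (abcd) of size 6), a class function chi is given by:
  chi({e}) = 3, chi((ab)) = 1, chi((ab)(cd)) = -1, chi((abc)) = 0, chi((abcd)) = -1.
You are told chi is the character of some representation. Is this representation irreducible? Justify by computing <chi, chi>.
Irreducible: <chi, chi> = 1.

Argument: <chi, chi> = (1/|G|) sum_C |C| * |chi(C)|^2 = (1/24)[1*|3|^2 + 6*|1|^2 + 3*|-1|^2 + 8*|0|^2 + 6*|-1|^2]
  = (1/24)[(9) + (6) + (3) + (0) + (6)] = 24/24 = 1.
A character is irreducible iff <chi, chi> = 1, so this representation is irreducible.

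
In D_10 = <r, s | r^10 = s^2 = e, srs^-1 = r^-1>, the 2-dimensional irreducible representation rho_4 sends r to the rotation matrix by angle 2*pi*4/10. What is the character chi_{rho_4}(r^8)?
chi_{rho_4}(r^8) = 2*cos(2*pi*4*8/10) = -1/2 + sqrt(5)/2

Details: rho_4(r^8) is rotation by angle 2*pi*4*8/10, whose trace is 2*cos(2*pi*4*8/10) = -1/2 + sqrt(5)/2.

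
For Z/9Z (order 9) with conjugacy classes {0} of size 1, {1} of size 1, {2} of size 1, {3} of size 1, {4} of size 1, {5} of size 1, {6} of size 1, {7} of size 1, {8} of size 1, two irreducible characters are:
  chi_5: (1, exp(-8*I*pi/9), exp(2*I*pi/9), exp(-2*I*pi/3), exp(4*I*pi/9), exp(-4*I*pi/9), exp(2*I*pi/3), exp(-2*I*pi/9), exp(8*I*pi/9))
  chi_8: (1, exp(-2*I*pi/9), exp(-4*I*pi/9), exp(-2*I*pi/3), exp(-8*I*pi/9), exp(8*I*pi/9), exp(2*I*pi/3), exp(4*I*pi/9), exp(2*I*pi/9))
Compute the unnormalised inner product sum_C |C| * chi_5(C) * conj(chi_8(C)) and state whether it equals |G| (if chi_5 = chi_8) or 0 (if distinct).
Sum = 0; so <chi_5, chi_8> = 0 (distinct irreducibles are orthogonal).

Argument: Compute term by term over conjugacy classes (|C| * chi_5(C) * conj(chi_8(C))):
  1*(1)*conj(1) + 1*(exp(-8*I*pi/9))*conj(exp(-2*I*pi/9)) + 1*(exp(2*I*pi/9))*conj(exp(-4*I*pi/9)) + 1*(exp(-2*I*pi/3))*conj(exp(-2*I*pi/3)) + 1*(exp(4*I*pi/9))*conj(exp(-8*I*pi/9)) + 1*(exp(-4*I*pi/9))*conj(exp(8*I*pi/9)) + 1*(exp(2*I*pi/3))*conj(exp(2*I*pi/3)) + 1*(exp(-2*I*pi/9))*conj(exp(4*I*pi/9)) + 1*(exp(8*I*pi/9))*conj(exp(2*I*pi/9))
  = (1) + (exp(-2*I*pi/3)) + (exp(2*I*pi/3)) + (1) + (exp(-2*I*pi/3)) + (exp(2*I*pi/3)) + (1) + (exp(-2*I*pi/3)) + (exp(2*I*pi/3))
  = 0.
(Exp terms are combined using exp(i*s)*conj(exp(i*t)) = exp(i*(s-t)), and sums of them are collapsed using the identity that for every m > 1 the m distinct m-th roots of unity sum to 0, e.g. 1 + exp(2*I*pi/3) + exp(-2*I*pi/3) = 0.)
Dividing by |G| = 9 gives 0/9 = 0, matching the row-orthogonality relation <chi_5, chi_8> = [chi_5 = chi_8].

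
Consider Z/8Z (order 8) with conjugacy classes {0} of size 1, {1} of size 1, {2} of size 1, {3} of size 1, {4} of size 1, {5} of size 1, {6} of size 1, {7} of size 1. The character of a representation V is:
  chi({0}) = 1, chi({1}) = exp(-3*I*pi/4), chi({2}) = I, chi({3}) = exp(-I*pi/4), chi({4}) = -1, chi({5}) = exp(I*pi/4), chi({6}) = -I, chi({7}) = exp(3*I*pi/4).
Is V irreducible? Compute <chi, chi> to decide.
Irreducible: <chi, chi> = 1.

Solution. <chi, chi> = (1/|G|) sum_C |C| * |chi(C)|^2 = (1/8)[1*|1|^2 + 1*|exp(-3*I*pi/4)|^2 + 1*|I|^2 + 1*|exp(-I*pi/4)|^2 + 1*|-1|^2 + 1*|exp(I*pi/4)|^2 + 1*|-I|^2 + 1*|exp(3*I*pi/4)|^2]
  = (1/8)[(1) + (1) + (1) + (1) + (1) + (1) + (1) + (1)] = 8/8 = 1.
(Exp terms are combined using exp(i*s)*conj(exp(i*t)) = exp(i*(s-t)), and sums of them are collapsed using the identity that for every m > 1 the m distinct m-th roots of unity sum to 0, e.g. 1 + exp(2*I*pi/3) + exp(-2*I*pi/3) = 0.)
A character is irreducible iff <chi, chi> = 1, so this representation is irreducible.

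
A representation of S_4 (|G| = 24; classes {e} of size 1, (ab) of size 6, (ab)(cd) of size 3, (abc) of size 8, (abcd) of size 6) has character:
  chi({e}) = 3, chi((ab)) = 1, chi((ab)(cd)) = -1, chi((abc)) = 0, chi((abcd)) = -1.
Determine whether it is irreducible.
Irreducible: <chi, chi> = 1.

Derivation: <chi, chi> = (1/|G|) sum_C |C| * |chi(C)|^2 = (1/24)[1*|3|^2 + 6*|1|^2 + 3*|-1|^2 + 8*|0|^2 + 6*|-1|^2]
  = (1/24)[(9) + (6) + (3) + (0) + (6)] = 24/24 = 1.
A character is irreducible iff <chi, chi> = 1, so this representation is irreducible.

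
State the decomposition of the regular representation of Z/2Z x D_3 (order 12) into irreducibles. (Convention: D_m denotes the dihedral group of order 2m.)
Each irreducible V_i of dimension d_i appears with multiplicity d_i, i.e. rho_reg = (direct sum over all irreducibles V_i) d_i V_i. The irreducible dimensions for Z/2Z x D_3 are 1, 1, 1, 1, 2, 2: 4 irreducibles of dimension 1, each with multiplicity 1; 2 irreducibles of dimension 2, each with multiplicity 2. Total dimension 4*1*1 + 2*2*2 = 12 = |G|.

Details: General theorem: in the regular representation of a finite group G, each irreducible appears with multiplicity equal to its dimension. Check: dim(rho_reg) = sum d_i^2 = 1 + 1 + 1 + 1 + 4 + 4 = 12 = |G|.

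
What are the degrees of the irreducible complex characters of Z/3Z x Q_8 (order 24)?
Dimensions: 1, 1, 1, 1, 1, 1, 1, 1, 1, 1, 1, 1, 2, 2, 2

There are 15 irreducibles (= number of conjugacy classes). Their dimensions d_i satisfy sum d_i^2 = |G| = 24: 1 + 1 + 1 + 1 + 1 + 1 + 1 + 1 + 1 + 1 + 1 + 1 + 4 + 4 + 4 = 24. (For the product with Z/3Z: each of the 3 1-dim characters of Z/3Z tensors with each irrep of Q_8, giving 3 copies of each Q_8-dimension.)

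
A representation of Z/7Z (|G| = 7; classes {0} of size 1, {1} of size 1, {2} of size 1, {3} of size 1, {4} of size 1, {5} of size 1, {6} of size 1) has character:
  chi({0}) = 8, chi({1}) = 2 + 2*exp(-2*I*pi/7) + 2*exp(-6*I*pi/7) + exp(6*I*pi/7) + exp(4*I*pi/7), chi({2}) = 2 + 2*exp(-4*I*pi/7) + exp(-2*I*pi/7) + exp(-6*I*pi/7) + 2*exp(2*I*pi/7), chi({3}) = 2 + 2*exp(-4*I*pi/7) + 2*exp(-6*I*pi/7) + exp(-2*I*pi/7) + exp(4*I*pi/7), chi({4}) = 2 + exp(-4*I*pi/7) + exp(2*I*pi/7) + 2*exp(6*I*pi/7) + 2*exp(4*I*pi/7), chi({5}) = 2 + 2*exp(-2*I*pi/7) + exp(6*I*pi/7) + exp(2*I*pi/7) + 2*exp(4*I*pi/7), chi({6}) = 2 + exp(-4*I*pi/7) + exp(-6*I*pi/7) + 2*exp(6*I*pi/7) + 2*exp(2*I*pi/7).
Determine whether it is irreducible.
Not irreducible (reducible): <chi, chi> = 14 > 1.

Reasoning: <chi, chi> = (1/|G|) sum_C |C| * |chi(C)|^2 = (1/7)[1*|8|^2 + 1*|2 + 2*exp(-2*I*pi/7) + 2*exp(-6*I*pi/7) + exp(6*I*pi/7) + exp(4*I*pi/7)|^2 + 1*|2 + 2*exp(-4*I*pi/7) + exp(-2*I*pi/7) + exp(-6*I*pi/7) + 2*exp(2*I*pi/7)|^2 + 1*|2 + 2*exp(-4*I*pi/7) + 2*exp(-6*I*pi/7) + exp(-2*I*pi/7) + exp(4*I*pi/7)|^2 + 1*|2 + exp(-4*I*pi/7) + exp(2*I*pi/7) + 2*exp(6*I*pi/7) + 2*exp(4*I*pi/7)|^2 + 1*|2 + 2*exp(-2*I*pi/7) + exp(6*I*pi/7) + exp(2*I*pi/7) + 2*exp(4*I*pi/7)|^2 + 1*|2 + exp(-4*I*pi/7) + exp(-6*I*pi/7) + 2*exp(6*I*pi/7) + 2*exp(2*I*pi/7)|^2]
  = (1/7)[(64) + (14 + 8*exp(-4*I*pi/7) + 7*exp(-2*I*pi/7) + 10*exp(-6*I*pi/7) + 10*exp(6*I*pi/7) + 7*exp(2*I*pi/7) + 8*exp(4*I*pi/7)) + (14 + 10*exp(-2*I*pi/7) + 7*exp(-4*I*pi/7) + 8*exp(-6*I*pi/7) + 8*exp(6*I*pi/7) + 7*exp(4*I*pi/7) + 10*exp(2*I*pi/7)) + (14 + 10*exp(-4*I*pi/7) + 8*exp(-2*I*pi/7) + 7*exp(-6*I*pi/7) + 7*exp(6*I*pi/7) + 8*exp(2*I*pi/7) + 10*exp(4*I*pi/7)) + (14 + 10*exp(-4*I*pi/7) + 8*exp(-2*I*pi/7) + 7*exp(-6*I*pi/7) + 7*exp(6*I*pi/7) + 8*exp(2*I*pi/7) + 10*exp(4*I*pi/7)) + (14 + 10*exp(-2*I*pi/7) + 7*exp(-4*I*pi/7) + 8*exp(-6*I*pi/7) + 8*exp(6*I*pi/7) + 7*exp(4*I*pi/7) + 10*exp(2*I*pi/7)) + (14 + 8*exp(-4*I*pi/7) + 7*exp(-2*I*pi/7) + 10*exp(-6*I*pi/7) + 10*exp(6*I*pi/7) + 7*exp(2*I*pi/7) + 8*exp(4*I*pi/7))] = 98/7 = 14.
(Exp terms are combined using exp(i*s)*conj(exp(i*t)) = exp(i*(s-t)), and sums of them are collapsed using the identity that for every m > 1 the m distinct m-th roots of unity sum to 0, e.g. 1 + exp(2*I*pi/3) + exp(-2*I*pi/3) = 0.)
A character is irreducible iff <chi, chi> = 1, so this representation is reducible.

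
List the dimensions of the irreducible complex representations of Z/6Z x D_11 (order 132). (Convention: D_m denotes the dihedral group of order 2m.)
Dimensions: 1, 1, 1, 1, 1, 1, 1, 1, 1, 1, 1, 1, 2, 2, 2, 2, 2, 2, 2, 2, 2, 2, 2, 2, 2, 2, 2, 2, 2, 2, 2, 2, 2, 2, 2, 2, 2, 2, 2, 2, 2, 2

Working: There are 42 irreducibles (= number of conjugacy classes). Their dimensions d_i satisfy sum d_i^2 = |G| = 132: 1 + 1 + 1 + 1 + 1 + 1 + 1 + 1 + 1 + 1 + 1 + 1 + 4 + 4 + 4 + 4 + 4 + 4 + 4 + 4 + 4 + 4 + 4 + 4 + 4 + 4 + 4 + 4 + 4 + 4 + 4 + 4 + 4 + 4 + 4 + 4 + 4 + 4 + 4 + 4 + 4 + 4 = 132. (For the product with Z/6Z: each of the 6 1-dim characters of Z/6Z tensors with each irrep of D_11, giving 6 copies of each D_11-dimension.)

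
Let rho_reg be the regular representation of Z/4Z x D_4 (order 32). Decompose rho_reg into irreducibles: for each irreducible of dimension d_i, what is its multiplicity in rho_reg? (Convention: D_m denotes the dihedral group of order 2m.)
Each irreducible V_i of dimension d_i appears with multiplicity d_i, i.e. rho_reg = (direct sum over all irreducibles V_i) d_i V_i. The irreducible dimensions for Z/4Z x D_4 are 1, 1, 1, 1, 1, 1, 1, 1, 1, 1, 1, 1, 1, 1, 1, 1, 2, 2, 2, 2: 16 irreducibles of dimension 1, each with multiplicity 1; 4 irreducibles of dimension 2, each with multiplicity 2. Total dimension 16*1*1 + 4*2*2 = 32 = |G|.

Justification: General theorem: in the regular representation of a finite group G, each irreducible appears with multiplicity equal to its dimension. Check: dim(rho_reg) = sum d_i^2 = 1 + 1 + 1 + 1 + 1 + 1 + 1 + 1 + 1 + 1 + 1 + 1 + 1 + 1 + 1 + 1 + 4 + 4 + 4 + 4 = 32 = |G|.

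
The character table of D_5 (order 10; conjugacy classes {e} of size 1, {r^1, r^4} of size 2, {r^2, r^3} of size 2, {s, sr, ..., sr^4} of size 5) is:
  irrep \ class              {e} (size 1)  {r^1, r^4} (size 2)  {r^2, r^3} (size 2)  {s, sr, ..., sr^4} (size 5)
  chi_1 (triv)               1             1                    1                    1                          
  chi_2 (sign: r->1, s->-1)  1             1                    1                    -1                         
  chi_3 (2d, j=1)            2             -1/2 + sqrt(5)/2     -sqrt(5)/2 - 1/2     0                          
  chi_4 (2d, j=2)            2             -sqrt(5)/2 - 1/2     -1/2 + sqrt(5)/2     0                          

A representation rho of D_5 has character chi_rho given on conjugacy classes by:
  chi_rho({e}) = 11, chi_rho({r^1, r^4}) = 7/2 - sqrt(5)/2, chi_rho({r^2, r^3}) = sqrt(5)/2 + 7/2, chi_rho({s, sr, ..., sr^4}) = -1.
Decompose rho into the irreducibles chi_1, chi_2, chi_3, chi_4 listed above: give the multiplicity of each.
Multiplicities: chi_1: 2, chi_2: 3, chi_3: 1, chi_4: 2.

Use <chi_rho, chi> = (1/|G|) sum_C |C| * chi_rho(C) * conj(chi(C)) with |G| = 10 for each irreducible chi in the table:
  <chi_rho, chi_1> = (1/10)[1*(11)*conj(1) + 2*(7/2 - sqrt(5)/2)*conj(1) + 2*(sqrt(5)/2 + 7/2)*conj(1) + 5*(-1)*conj(1)]
      = (1/10)[(11) + (7 - sqrt(5)) + (sqrt(5) + 7) + (-5)] = 20/10 = 2
  <chi_rho, chi_2> = (1/10)[1*(11)*conj(1) + 2*(7/2 - sqrt(5)/2)*conj(1) + 2*(sqrt(5)/2 + 7/2)*conj(1) + 5*(-1)*conj(-1)]
      = (1/10)[(11) + (7 - sqrt(5)) + (sqrt(5) + 7) + (5)] = 30/10 = 3
  <chi_rho, chi_3> = (1/10)[1*(11)*conj(2) + 2*(7/2 - sqrt(5)/2)*conj(-1/2 + sqrt(5)/2) + 2*(sqrt(5)/2 + 7/2)*conj(-sqrt(5)/2 - 1/2) + 5*(-1)*conj(0)]
      = (1/10)[(22) + (-6 + 4*sqrt(5)) + (-4*sqrt(5) - 6) + (0)] = 10/10 = 1
  <chi_rho, chi_4> = (1/10)[1*(11)*conj(2) + 2*(7/2 - sqrt(5)/2)*conj(-sqrt(5)/2 - 1/2) + 2*(sqrt(5)/2 + 7/2)*conj(-1/2 + sqrt(5)/2) + 5*(-1)*conj(0)]
      = (1/10)[(22) + (-3*sqrt(5) - 1) + (-1 + 3*sqrt(5)) + (0)] = 20/10 = 2
Dimension check: dim(rho) = sum (mult * dim) = 2*1 + 3*1 + 1*2 + 2*2 = 11 = chi_rho(e) = 11.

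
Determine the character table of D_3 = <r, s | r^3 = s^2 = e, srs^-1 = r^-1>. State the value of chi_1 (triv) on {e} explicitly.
Conjugacy classes: {e} of size 1, {r^1, r^2} of size 2, {s, sr, ..., sr^2} of size 3.
Character table:
  irrep \ class              {e} (size 1)  {r^1, r^2} (size 2)  {s, sr, ..., sr^2} (size 3)
  chi_1 (triv)               1             1                    1                          
  chi_2 (sign: r->1, s->-1)  1             1                    -1                         
  chi_3 (2d, j=1)            2             -1                   0                          

Spot check: chi_1 (triv) on {e} = 1.

Reasoning: D_3 has order 2*3 = 6 with 3 conjugacy classes, hence 3 irreducibles. Sum of squared dims 1 + 1 + 4 = 6 = |G|. Linear characters come from the abelianisation; the 2-dimensional irreps have character r^k -> 2*cos(2*pi*j*k/3), reflections -> 0.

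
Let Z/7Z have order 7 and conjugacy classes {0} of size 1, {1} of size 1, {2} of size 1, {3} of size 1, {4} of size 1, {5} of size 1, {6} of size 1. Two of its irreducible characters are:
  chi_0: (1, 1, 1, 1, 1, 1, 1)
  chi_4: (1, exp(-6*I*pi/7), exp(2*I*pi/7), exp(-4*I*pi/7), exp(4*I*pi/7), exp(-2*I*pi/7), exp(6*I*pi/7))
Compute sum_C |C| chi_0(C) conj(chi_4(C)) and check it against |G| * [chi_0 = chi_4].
Sum = 0; so <chi_0, chi_4> = 0 (distinct irreducibles are orthogonal).

Details: Compute term by term over conjugacy classes (|C| * chi_0(C) * conj(chi_4(C))):
  1*(1)*conj(1) + 1*(1)*conj(exp(-6*I*pi/7)) + 1*(1)*conj(exp(2*I*pi/7)) + 1*(1)*conj(exp(-4*I*pi/7)) + 1*(1)*conj(exp(4*I*pi/7)) + 1*(1)*conj(exp(-2*I*pi/7)) + 1*(1)*conj(exp(6*I*pi/7))
  = (1) + (exp(6*I*pi/7)) + (exp(-2*I*pi/7)) + (exp(4*I*pi/7)) + (exp(-4*I*pi/7)) + (exp(2*I*pi/7)) + (exp(-6*I*pi/7))
  = 0.
(Exp terms are combined using exp(i*s)*conj(exp(i*t)) = exp(i*(s-t)), and sums of them are collapsed using the identity that for every m > 1 the m distinct m-th roots of unity sum to 0, e.g. 1 + exp(2*I*pi/3) + exp(-2*I*pi/3) = 0.)
Dividing by |G| = 7 gives 0/7 = 0, matching the row-orthogonality relation <chi_0, chi_4> = [chi_0 = chi_4].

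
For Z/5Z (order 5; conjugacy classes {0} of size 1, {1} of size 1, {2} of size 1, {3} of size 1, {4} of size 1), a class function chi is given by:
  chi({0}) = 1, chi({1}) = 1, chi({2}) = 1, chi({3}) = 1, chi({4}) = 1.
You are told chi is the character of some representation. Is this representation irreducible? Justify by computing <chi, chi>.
Irreducible: <chi, chi> = 1.

Reasoning: <chi, chi> = (1/|G|) sum_C |C| * |chi(C)|^2 = (1/5)[1*|1|^2 + 1*|1|^2 + 1*|1|^2 + 1*|1|^2 + 1*|1|^2]
  = (1/5)[(1) + (1) + (1) + (1) + (1)] = 5/5 = 1.
(Exp terms are combined using exp(i*s)*conj(exp(i*t)) = exp(i*(s-t)), and sums of them are collapsed using the identity that for every m > 1 the m distinct m-th roots of unity sum to 0, e.g. 1 + exp(2*I*pi/3) + exp(-2*I*pi/3) = 0.)
A character is irreducible iff <chi, chi> = 1, so this representation is irreducible.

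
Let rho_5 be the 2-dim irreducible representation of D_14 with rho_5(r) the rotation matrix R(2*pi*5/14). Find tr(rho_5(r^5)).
chi_{rho_5}(r^5) = 2*cos(2*pi*5*5/14) = 2*cos(3*pi/7)

Details: rho_5(r^5) is rotation by angle 2*pi*5*5/14, whose trace is 2*cos(2*pi*5*5/14) = 2*cos(3*pi/7).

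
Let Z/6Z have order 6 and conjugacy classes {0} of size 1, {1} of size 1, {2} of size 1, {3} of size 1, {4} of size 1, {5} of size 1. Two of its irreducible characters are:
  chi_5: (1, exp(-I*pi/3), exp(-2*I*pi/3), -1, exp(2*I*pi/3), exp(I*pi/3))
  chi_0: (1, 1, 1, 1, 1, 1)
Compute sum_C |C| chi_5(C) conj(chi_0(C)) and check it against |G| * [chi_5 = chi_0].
Sum = 0; so <chi_5, chi_0> = 0 (distinct irreducibles are orthogonal).

Reasoning: Compute term by term over conjugacy classes (|C| * chi_5(C) * conj(chi_0(C))):
  1*(1)*conj(1) + 1*(exp(-I*pi/3))*conj(1) + 1*(exp(-2*I*pi/3))*conj(1) + 1*(-1)*conj(1) + 1*(exp(2*I*pi/3))*conj(1) + 1*(exp(I*pi/3))*conj(1)
  = (1) + (exp(-I*pi/3)) + (exp(-2*I*pi/3)) + (-1) + (exp(2*I*pi/3)) + (exp(I*pi/3))
  = 0.
(Exp terms are combined using exp(i*s)*conj(exp(i*t)) = exp(i*(s-t)), and sums of them are collapsed using the identity that for every m > 1 the m distinct m-th roots of unity sum to 0, e.g. 1 + exp(2*I*pi/3) + exp(-2*I*pi/3) = 0.)
Dividing by |G| = 6 gives 0/6 = 0, matching the row-orthogonality relation <chi_5, chi_0> = [chi_5 = chi_0].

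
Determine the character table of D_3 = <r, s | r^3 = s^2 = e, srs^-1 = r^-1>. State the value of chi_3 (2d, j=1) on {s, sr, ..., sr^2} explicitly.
Conjugacy classes: {e} of size 1, {r^1, r^2} of size 2, {s, sr, ..., sr^2} of size 3.
Character table:
  irrep \ class              {e} (size 1)  {r^1, r^2} (size 2)  {s, sr, ..., sr^2} (size 3)
  chi_1 (triv)               1             1                    1                          
  chi_2 (sign: r->1, s->-1)  1             1                    -1                         
  chi_3 (2d, j=1)            2             -1                   0                          

Spot check: chi_3 (2d, j=1) on {s, sr, ..., sr^2} = 0.

Argument: D_3 has order 2*3 = 6 with 3 conjugacy classes, hence 3 irreducibles. Sum of squared dims 1 + 1 + 4 = 6 = |G|. Linear characters come from the abelianisation; the 2-dimensional irreps have character r^k -> 2*cos(2*pi*j*k/3), reflections -> 0.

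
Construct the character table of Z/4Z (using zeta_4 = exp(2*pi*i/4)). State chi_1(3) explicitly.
Character table of Z/4Z (irreps indexed chi_0,...,chi_3 with chi_k(m) = zeta_4^(k*m), zeta_4 = exp(2*pi*i/4)):
  irrep \ class  {0} (size 1)  {1} (size 1)  {2} (size 1)  {3} (size 1)
  chi_0          1             1             1             1           
  chi_1          1             I             -1            -I          
  chi_2          1             -1            1             -1          
  chi_3          1             -I            -1            I           

Spot check: chi_1(3) = zeta_4^(1*3) = zeta_4^3 = -I.

Justification: Z/4Z is abelian, so all 4 irreducible complex representations are 1-dimensional. They are given by chi_k(m) = zeta_4^(k*m) for k = 0,...,3. Row orthogonality: sum_m chi_k(m) conj(chi_l(m)) = 4 * [k = l].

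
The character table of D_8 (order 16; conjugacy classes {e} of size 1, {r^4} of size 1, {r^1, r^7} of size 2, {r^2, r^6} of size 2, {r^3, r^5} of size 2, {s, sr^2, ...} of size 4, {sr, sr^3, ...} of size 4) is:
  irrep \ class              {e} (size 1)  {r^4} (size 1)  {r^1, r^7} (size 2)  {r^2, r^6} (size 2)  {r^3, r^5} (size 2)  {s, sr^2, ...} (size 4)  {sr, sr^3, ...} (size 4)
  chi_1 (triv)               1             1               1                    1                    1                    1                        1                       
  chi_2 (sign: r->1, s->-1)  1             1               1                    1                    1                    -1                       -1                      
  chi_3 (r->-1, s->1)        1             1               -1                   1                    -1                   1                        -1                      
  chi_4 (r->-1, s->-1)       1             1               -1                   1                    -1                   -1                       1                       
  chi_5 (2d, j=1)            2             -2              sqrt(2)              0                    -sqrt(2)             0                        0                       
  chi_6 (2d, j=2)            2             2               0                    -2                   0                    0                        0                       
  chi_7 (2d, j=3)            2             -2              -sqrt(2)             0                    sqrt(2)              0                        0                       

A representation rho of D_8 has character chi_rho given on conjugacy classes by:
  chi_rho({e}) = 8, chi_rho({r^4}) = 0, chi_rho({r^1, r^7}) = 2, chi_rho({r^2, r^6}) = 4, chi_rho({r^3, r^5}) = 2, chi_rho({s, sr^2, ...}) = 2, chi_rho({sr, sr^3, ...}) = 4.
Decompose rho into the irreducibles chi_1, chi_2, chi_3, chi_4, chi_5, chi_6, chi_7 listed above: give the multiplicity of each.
Multiplicities: chi_1: 3, chi_2: 0, chi_3: 0, chi_4: 1, chi_5: 1, chi_6: 0, chi_7: 1.

Justification: Use <chi_rho, chi> = (1/|G|) sum_C |C| * chi_rho(C) * conj(chi(C)) with |G| = 16 for each irreducible chi in the table:
  <chi_rho, chi_1> = (1/16)[1*(8)*conj(1) + 1*(0)*conj(1) + 2*(2)*conj(1) + 2*(4)*conj(1) + 2*(2)*conj(1) + 4*(2)*conj(1) + 4*(4)*conj(1)]
      = (1/16)[(8) + (0) + (4) + (8) + (4) + (8) + (16)] = 48/16 = 3
  <chi_rho, chi_2> = (1/16)[1*(8)*conj(1) + 1*(0)*conj(1) + 2*(2)*conj(1) + 2*(4)*conj(1) + 2*(2)*conj(1) + 4*(2)*conj(-1) + 4*(4)*conj(-1)]
      = (1/16)[(8) + (0) + (4) + (8) + (4) + (-8) + (-16)] = 0/16 = 0
  <chi_rho, chi_3> = (1/16)[1*(8)*conj(1) + 1*(0)*conj(1) + 2*(2)*conj(-1) + 2*(4)*conj(1) + 2*(2)*conj(-1) + 4*(2)*conj(1) + 4*(4)*conj(-1)]
      = (1/16)[(8) + (0) + (-4) + (8) + (-4) + (8) + (-16)] = 0/16 = 0
  <chi_rho, chi_4> = (1/16)[1*(8)*conj(1) + 1*(0)*conj(1) + 2*(2)*conj(-1) + 2*(4)*conj(1) + 2*(2)*conj(-1) + 4*(2)*conj(-1) + 4*(4)*conj(1)]
      = (1/16)[(8) + (0) + (-4) + (8) + (-4) + (-8) + (16)] = 16/16 = 1
  <chi_rho, chi_5> = (1/16)[1*(8)*conj(2) + 1*(0)*conj(-2) + 2*(2)*conj(sqrt(2)) + 2*(4)*conj(0) + 2*(2)*conj(-sqrt(2)) + 4*(2)*conj(0) + 4*(4)*conj(0)]
      = (1/16)[(16) + (0) + (4*sqrt(2)) + (0) + (-4*sqrt(2)) + (0) + (0)] = 16/16 = 1
  <chi_rho, chi_6> = (1/16)[1*(8)*conj(2) + 1*(0)*conj(2) + 2*(2)*conj(0) + 2*(4)*conj(-2) + 2*(2)*conj(0) + 4*(2)*conj(0) + 4*(4)*conj(0)]
      = (1/16)[(16) + (0) + (0) + (-16) + (0) + (0) + (0)] = 0/16 = 0
  <chi_rho, chi_7> = (1/16)[1*(8)*conj(2) + 1*(0)*conj(-2) + 2*(2)*conj(-sqrt(2)) + 2*(4)*conj(0) + 2*(2)*conj(sqrt(2)) + 4*(2)*conj(0) + 4*(4)*conj(0)]
      = (1/16)[(16) + (0) + (-4*sqrt(2)) + (0) + (4*sqrt(2)) + (0) + (0)] = 16/16 = 1
Dimension check: dim(rho) = sum (mult * dim) = 3*1 + 0*1 + 0*1 + 1*1 + 1*2 + 0*2 + 1*2 = 8 = chi_rho(e) = 8.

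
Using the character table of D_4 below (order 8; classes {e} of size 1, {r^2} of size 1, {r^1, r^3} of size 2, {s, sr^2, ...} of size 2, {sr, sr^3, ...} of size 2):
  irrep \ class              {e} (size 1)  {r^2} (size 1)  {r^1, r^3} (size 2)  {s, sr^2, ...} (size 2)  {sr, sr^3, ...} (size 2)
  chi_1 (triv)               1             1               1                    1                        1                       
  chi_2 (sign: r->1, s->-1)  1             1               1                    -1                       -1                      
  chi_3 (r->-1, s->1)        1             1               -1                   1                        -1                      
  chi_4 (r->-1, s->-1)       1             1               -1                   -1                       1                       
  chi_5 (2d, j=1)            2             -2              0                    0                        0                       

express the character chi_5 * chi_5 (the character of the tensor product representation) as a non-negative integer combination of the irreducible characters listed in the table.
chi_5 tensor chi_5 = chi_1 + chi_2 + chi_3 + chi_4 (all other irreducibles have multiplicity 0).

Explanation: The character of a tensor product is the pointwise product (chi_5 * chi_5)(C) = chi_5(C) * chi_5(C):
  {e}: (2)*(2), {r^2}: (-2)*(-2), {r^1, r^3}: (0)*(0), {s, sr^2, ...}: (0)*(0), {sr, sr^3, ...}: (0)*(0)
so (chi_5 * chi_5) takes values
  {e} -> 4, {r^2} -> 4, {r^1, r^3} -> 0, {s, sr^2, ...} -> 0, {sr, sr^3, ...} -> 0.
Now take the inner product of this character with each irreducible chi from the table, <chi_5*chi_5, chi> = (1/8) sum_C |C| (chi_5*chi_5)(C) conj(chi(C)):
  <chi_5*chi_5, chi_1> = (1/8)[1*(4)*conj(1) + 1*(4)*conj(1) + 2*(0)*conj(1) + 2*(0)*conj(1) + 2*(0)*conj(1)]
      = (1/8)[(4) + (4) + (0) + (0) + (0)] = 8/8 = 1
  <chi_5*chi_5, chi_2> = (1/8)[1*(4)*conj(1) + 1*(4)*conj(1) + 2*(0)*conj(1) + 2*(0)*conj(-1) + 2*(0)*conj(-1)]
      = (1/8)[(4) + (4) + (0) + (0) + (0)] = 8/8 = 1
  <chi_5*chi_5, chi_3> = (1/8)[1*(4)*conj(1) + 1*(4)*conj(1) + 2*(0)*conj(-1) + 2*(0)*conj(1) + 2*(0)*conj(-1)]
      = (1/8)[(4) + (4) + (0) + (0) + (0)] = 8/8 = 1
  <chi_5*chi_5, chi_4> = (1/8)[1*(4)*conj(1) + 1*(4)*conj(1) + 2*(0)*conj(-1) + 2*(0)*conj(-1) + 2*(0)*conj(1)]
      = (1/8)[(4) + (4) + (0) + (0) + (0)] = 8/8 = 1
  <chi_5*chi_5, chi_5> = (1/8)[1*(4)*conj(2) + 1*(4)*conj(-2) + 2*(0)*conj(0) + 2*(0)*conj(0) + 2*(0)*conj(0)]
      = (1/8)[(8) + (-8) + (0) + (0) + (0)] = 0/8 = 0
Hence the multiplicities are chi_1: 1, chi_2: 1, chi_3: 1, chi_4: 1. Dimension check: dim(chi_5)*dim(chi_5) = 2*2 = 4 and sum (mult * dim) = 1*1 + 1*1 + 1*1 + 1*1 = 4.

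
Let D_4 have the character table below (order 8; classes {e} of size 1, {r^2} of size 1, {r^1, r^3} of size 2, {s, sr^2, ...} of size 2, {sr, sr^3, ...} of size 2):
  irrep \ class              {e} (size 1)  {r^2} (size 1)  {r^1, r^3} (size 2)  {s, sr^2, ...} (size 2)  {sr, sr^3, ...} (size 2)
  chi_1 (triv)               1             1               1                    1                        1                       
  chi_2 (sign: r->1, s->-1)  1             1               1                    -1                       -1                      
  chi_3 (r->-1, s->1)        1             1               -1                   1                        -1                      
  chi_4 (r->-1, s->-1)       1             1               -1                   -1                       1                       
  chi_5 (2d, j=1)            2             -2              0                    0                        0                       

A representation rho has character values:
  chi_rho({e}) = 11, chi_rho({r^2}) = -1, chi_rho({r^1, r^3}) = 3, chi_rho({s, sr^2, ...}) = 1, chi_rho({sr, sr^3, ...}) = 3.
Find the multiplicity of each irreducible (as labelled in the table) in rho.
Multiplicities: chi_1: 3, chi_2: 1, chi_3: 0, chi_4: 1, chi_5: 3.

Derivation: Use <chi_rho, chi> = (1/|G|) sum_C |C| * chi_rho(C) * conj(chi(C)) with |G| = 8 for each irreducible chi in the table:
  <chi_rho, chi_1> = (1/8)[1*(11)*conj(1) + 1*(-1)*conj(1) + 2*(3)*conj(1) + 2*(1)*conj(1) + 2*(3)*conj(1)]
      = (1/8)[(11) + (-1) + (6) + (2) + (6)] = 24/8 = 3
  <chi_rho, chi_2> = (1/8)[1*(11)*conj(1) + 1*(-1)*conj(1) + 2*(3)*conj(1) + 2*(1)*conj(-1) + 2*(3)*conj(-1)]
      = (1/8)[(11) + (-1) + (6) + (-2) + (-6)] = 8/8 = 1
  <chi_rho, chi_3> = (1/8)[1*(11)*conj(1) + 1*(-1)*conj(1) + 2*(3)*conj(-1) + 2*(1)*conj(1) + 2*(3)*conj(-1)]
      = (1/8)[(11) + (-1) + (-6) + (2) + (-6)] = 0/8 = 0
  <chi_rho, chi_4> = (1/8)[1*(11)*conj(1) + 1*(-1)*conj(1) + 2*(3)*conj(-1) + 2*(1)*conj(-1) + 2*(3)*conj(1)]
      = (1/8)[(11) + (-1) + (-6) + (-2) + (6)] = 8/8 = 1
  <chi_rho, chi_5> = (1/8)[1*(11)*conj(2) + 1*(-1)*conj(-2) + 2*(3)*conj(0) + 2*(1)*conj(0) + 2*(3)*conj(0)]
      = (1/8)[(22) + (2) + (0) + (0) + (0)] = 24/8 = 3
Dimension check: dim(rho) = sum (mult * dim) = 3*1 + 1*1 + 0*1 + 1*1 + 3*2 = 11 = chi_rho(e) = 11.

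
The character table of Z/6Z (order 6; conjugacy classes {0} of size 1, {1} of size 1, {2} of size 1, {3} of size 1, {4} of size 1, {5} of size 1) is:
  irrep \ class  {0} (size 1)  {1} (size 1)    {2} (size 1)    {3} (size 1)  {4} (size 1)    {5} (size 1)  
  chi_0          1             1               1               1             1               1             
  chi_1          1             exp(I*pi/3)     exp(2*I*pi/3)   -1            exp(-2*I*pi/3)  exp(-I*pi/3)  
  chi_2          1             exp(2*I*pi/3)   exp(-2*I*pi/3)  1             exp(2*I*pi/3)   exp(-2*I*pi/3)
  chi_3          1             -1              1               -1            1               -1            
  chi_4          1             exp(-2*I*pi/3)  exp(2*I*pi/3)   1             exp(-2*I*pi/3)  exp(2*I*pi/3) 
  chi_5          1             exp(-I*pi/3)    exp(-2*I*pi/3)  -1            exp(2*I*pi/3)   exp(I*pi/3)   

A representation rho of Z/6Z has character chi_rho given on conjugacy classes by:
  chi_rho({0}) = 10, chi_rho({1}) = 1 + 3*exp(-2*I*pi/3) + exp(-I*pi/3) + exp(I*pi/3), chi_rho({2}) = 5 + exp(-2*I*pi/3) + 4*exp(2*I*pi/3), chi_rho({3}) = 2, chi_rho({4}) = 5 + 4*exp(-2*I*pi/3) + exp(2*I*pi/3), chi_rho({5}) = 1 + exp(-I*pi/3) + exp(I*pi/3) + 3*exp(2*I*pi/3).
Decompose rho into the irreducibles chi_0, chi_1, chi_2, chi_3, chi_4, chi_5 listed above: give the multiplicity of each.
Multiplicities: chi_0: 3, chi_1: 1, chi_2: 0, chi_3: 2, chi_4: 3, chi_5: 1.

Details: Use <chi_rho, chi> = (1/|G|) sum_C |C| * chi_rho(C) * conj(chi(C)) with |G| = 6 for each irreducible chi in the table:
  <chi_rho, chi_0> = (1/6)[1*(10)*conj(1) + 1*(1 + 3*exp(-2*I*pi/3) + exp(-I*pi/3) + exp(I*pi/3))*conj(1) + 1*(5 + exp(-2*I*pi/3) + 4*exp(2*I*pi/3))*conj(1) + 1*(2)*conj(1) + 1*(5 + 4*exp(-2*I*pi/3) + exp(2*I*pi/3))*conj(1) + 1*(1 + exp(-I*pi/3) + exp(I*pi/3) + 3*exp(2*I*pi/3))*conj(1)]
      = (1/6)[(10) + (1 + 3*exp(-2*I*pi/3) + exp(-I*pi/3) + exp(I*pi/3)) + (5 + exp(-2*I*pi/3) + 4*exp(2*I*pi/3)) + (2) + (5 + 4*exp(-2*I*pi/3) + exp(2*I*pi/3)) + (1 + exp(-I*pi/3) + exp(I*pi/3) + 3*exp(2*I*pi/3))] = 18/6 = 3
  <chi_rho, chi_1> = (1/6)[1*(10)*conj(1) + 1*(1 + 3*exp(-2*I*pi/3) + exp(-I*pi/3) + exp(I*pi/3))*conj(exp(I*pi/3)) + 1*(5 + exp(-2*I*pi/3) + 4*exp(2*I*pi/3))*conj(exp(2*I*pi/3)) + 1*(2)*conj(-1) + 1*(5 + 4*exp(-2*I*pi/3) + exp(2*I*pi/3))*conj(exp(-2*I*pi/3)) + 1*(1 + exp(-I*pi/3) + exp(I*pi/3) + 3*exp(2*I*pi/3))*conj(exp(-I*pi/3))]
      = (1/6)[(10) + (-2 + exp(-2*I*pi/3) + exp(-I*pi/3)) + (4 + 5*exp(-2*I*pi/3) + exp(2*I*pi/3)) + (-2) + (4 + exp(-2*I*pi/3) + 5*exp(2*I*pi/3)) + (-2 + exp(2*I*pi/3) + exp(I*pi/3))] = 6/6 = 1
  <chi_rho, chi_2> = (1/6)[1*(10)*conj(1) + 1*(1 + 3*exp(-2*I*pi/3) + exp(-I*pi/3) + exp(I*pi/3))*conj(exp(2*I*pi/3)) + 1*(5 + exp(-2*I*pi/3) + 4*exp(2*I*pi/3))*conj(exp(-2*I*pi/3)) + 1*(2)*conj(1) + 1*(5 + 4*exp(-2*I*pi/3) + exp(2*I*pi/3))*conj(exp(2*I*pi/3)) + 1*(1 + exp(-I*pi/3) + exp(I*pi/3) + 3*exp(2*I*pi/3))*conj(exp(-2*I*pi/3))]
      = (1/6)[(10) + (-1 + exp(-2*I*pi/3) + exp(-I*pi/3) + 3*exp(2*I*pi/3)) + (1 + 4*exp(-2*I*pi/3) + 5*exp(2*I*pi/3)) + (2) + (1 + 5*exp(-2*I*pi/3) + 4*exp(2*I*pi/3)) + (-1 + 3*exp(-2*I*pi/3) + exp(2*I*pi/3) + exp(I*pi/3))] = 0/6 = 0
  <chi_rho, chi_3> = (1/6)[1*(10)*conj(1) + 1*(1 + 3*exp(-2*I*pi/3) + exp(-I*pi/3) + exp(I*pi/3))*conj(-1) + 1*(5 + exp(-2*I*pi/3) + 4*exp(2*I*pi/3))*conj(1) + 1*(2)*conj(-1) + 1*(5 + 4*exp(-2*I*pi/3) + exp(2*I*pi/3))*conj(1) + 1*(1 + exp(-I*pi/3) + exp(I*pi/3) + 3*exp(2*I*pi/3))*conj(-1)]
      = (1/6)[(10) + (-1 - exp(I*pi/3) - exp(-I*pi/3) - 3*exp(-2*I*pi/3)) + (5 + exp(-2*I*pi/3) + 4*exp(2*I*pi/3)) + (-2) + (5 + 4*exp(-2*I*pi/3) + exp(2*I*pi/3)) + (-1 - 3*exp(2*I*pi/3) - exp(I*pi/3) - exp(-I*pi/3))] = 12/6 = 2
  <chi_rho, chi_4> = (1/6)[1*(10)*conj(1) + 1*(1 + 3*exp(-2*I*pi/3) + exp(-I*pi/3) + exp(I*pi/3))*conj(exp(-2*I*pi/3)) + 1*(5 + exp(-2*I*pi/3) + 4*exp(2*I*pi/3))*conj(exp(2*I*pi/3)) + 1*(2)*conj(1) + 1*(5 + 4*exp(-2*I*pi/3) + exp(2*I*pi/3))*conj(exp(-2*I*pi/3)) + 1*(1 + exp(-I*pi/3) + exp(I*pi/3) + 3*exp(2*I*pi/3))*conj(exp(2*I*pi/3))]
      = (1/6)[(10) + (2 + exp(2*I*pi/3) + exp(I*pi/3)) + (4 + 5*exp(-2*I*pi/3) + exp(2*I*pi/3)) + (2) + (4 + exp(-2*I*pi/3) + 5*exp(2*I*pi/3)) + (2 + exp(-2*I*pi/3) + exp(-I*pi/3))] = 18/6 = 3
  <chi_rho, chi_5> = (1/6)[1*(10)*conj(1) + 1*(1 + 3*exp(-2*I*pi/3) + exp(-I*pi/3) + exp(I*pi/3))*conj(exp(-I*pi/3)) + 1*(5 + exp(-2*I*pi/3) + 4*exp(2*I*pi/3))*conj(exp(-2*I*pi/3)) + 1*(2)*conj(-1) + 1*(5 + 4*exp(-2*I*pi/3) + exp(2*I*pi/3))*conj(exp(2*I*pi/3)) + 1*(1 + exp(-I*pi/3) + exp(I*pi/3) + 3*exp(2*I*pi/3))*conj(exp(I*pi/3))]
      = (1/6)[(10) + (1 + 3*exp(-I*pi/3) + exp(2*I*pi/3) + exp(I*pi/3)) + (1 + 4*exp(-2*I*pi/3) + 5*exp(2*I*pi/3)) + (-2) + (1 + 5*exp(-2*I*pi/3) + 4*exp(2*I*pi/3)) + (1 + exp(-2*I*pi/3) + exp(-I*pi/3) + 3*exp(I*pi/3))] = 6/6 = 1
(Exp terms are combined using exp(i*s)*conj(exp(i*t)) = exp(i*(s-t)), and sums of them are collapsed using the identity that for every m > 1 the m distinct m-th roots of unity sum to 0, e.g. 1 + exp(2*I*pi/3) + exp(-2*I*pi/3) = 0.)
Dimension check: dim(rho) = sum (mult * dim) = 3*1 + 1*1 + 0*1 + 2*1 + 3*1 + 1*1 = 10 = chi_rho(e) = 10.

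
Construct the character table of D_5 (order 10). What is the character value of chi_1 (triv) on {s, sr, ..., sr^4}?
Conjugacy classes: {e} of size 1, {r^1, r^4} of size 2, {r^2, r^3} of size 2, {s, sr, ..., sr^4} of size 5.
Character table:
  irrep \ class              {e} (size 1)  {r^1, r^4} (size 2)  {r^2, r^3} (size 2)  {s, sr, ..., sr^4} (size 5)
  chi_1 (triv)               1             1                    1                    1                          
  chi_2 (sign: r->1, s->-1)  1             1                    1                    -1                         
  chi_3 (2d, j=1)            2             -1/2 + sqrt(5)/2     -sqrt(5)/2 - 1/2     0                          
  chi_4 (2d, j=2)            2             -sqrt(5)/2 - 1/2     -1/2 + sqrt(5)/2     0                          

Spot check: chi_1 (triv) on {s, sr, ..., sr^4} = 1.

D_5 has order 2*5 = 10 with 4 conjugacy classes, hence 4 irreducibles. Sum of squared dims 1 + 1 + 4 + 4 = 10 = |G|. Linear characters come from the abelianisation; the 2-dimensional irreps have character r^k -> 2*cos(2*pi*j*k/5), reflections -> 0.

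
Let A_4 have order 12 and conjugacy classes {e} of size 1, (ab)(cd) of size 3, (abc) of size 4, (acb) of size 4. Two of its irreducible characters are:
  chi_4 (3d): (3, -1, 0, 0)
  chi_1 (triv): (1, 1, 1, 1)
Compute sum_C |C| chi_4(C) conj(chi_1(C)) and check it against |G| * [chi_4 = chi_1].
Sum = 0; so <chi_4, chi_1> = 0 (distinct irreducibles are orthogonal).

Solution. Compute term by term over conjugacy classes (|C| * chi_4(C) * conj(chi_1(C))):
  1*(3)*conj(1) + 3*(-1)*conj(1) + 4*(0)*conj(1) + 4*(0)*conj(1)
  = (3) + (-3) + (0) + (0)
  = 0.
(Exp terms are combined using exp(i*s)*conj(exp(i*t)) = exp(i*(s-t)), and sums of them are collapsed using the identity that for every m > 1 the m distinct m-th roots of unity sum to 0, e.g. 1 + exp(2*I*pi/3) + exp(-2*I*pi/3) = 0.)
Dividing by |G| = 12 gives 0/12 = 0, matching the row-orthogonality relation <chi_4, chi_1> = [chi_4 = chi_1].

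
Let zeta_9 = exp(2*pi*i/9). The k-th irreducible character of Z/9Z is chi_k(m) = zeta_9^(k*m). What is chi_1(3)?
chi_1(3) = zeta_9^3 = exp(2*I*pi/3)

Reasoning: chi_1(3) = zeta_9^(1*3) = zeta_9^3. Since zeta_9^9 = 1, this equals zeta_9^3 = exp(2*pi*i*3/9) = exp(2*I*pi/3).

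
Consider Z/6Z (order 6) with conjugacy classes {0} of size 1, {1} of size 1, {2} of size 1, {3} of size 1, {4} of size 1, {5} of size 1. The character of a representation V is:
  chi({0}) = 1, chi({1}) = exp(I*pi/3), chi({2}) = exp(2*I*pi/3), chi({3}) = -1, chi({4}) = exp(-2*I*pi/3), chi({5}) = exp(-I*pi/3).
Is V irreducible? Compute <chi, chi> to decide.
Irreducible: <chi, chi> = 1.

Justification: <chi, chi> = (1/|G|) sum_C |C| * |chi(C)|^2 = (1/6)[1*|1|^2 + 1*|exp(I*pi/3)|^2 + 1*|exp(2*I*pi/3)|^2 + 1*|-1|^2 + 1*|exp(-2*I*pi/3)|^2 + 1*|exp(-I*pi/3)|^2]
  = (1/6)[(1) + (1) + (1) + (1) + (1) + (1)] = 6/6 = 1.
(Exp terms are combined using exp(i*s)*conj(exp(i*t)) = exp(i*(s-t)), and sums of them are collapsed using the identity that for every m > 1 the m distinct m-th roots of unity sum to 0, e.g. 1 + exp(2*I*pi/3) + exp(-2*I*pi/3) = 0.)
A character is irreducible iff <chi, chi> = 1, so this representation is irreducible.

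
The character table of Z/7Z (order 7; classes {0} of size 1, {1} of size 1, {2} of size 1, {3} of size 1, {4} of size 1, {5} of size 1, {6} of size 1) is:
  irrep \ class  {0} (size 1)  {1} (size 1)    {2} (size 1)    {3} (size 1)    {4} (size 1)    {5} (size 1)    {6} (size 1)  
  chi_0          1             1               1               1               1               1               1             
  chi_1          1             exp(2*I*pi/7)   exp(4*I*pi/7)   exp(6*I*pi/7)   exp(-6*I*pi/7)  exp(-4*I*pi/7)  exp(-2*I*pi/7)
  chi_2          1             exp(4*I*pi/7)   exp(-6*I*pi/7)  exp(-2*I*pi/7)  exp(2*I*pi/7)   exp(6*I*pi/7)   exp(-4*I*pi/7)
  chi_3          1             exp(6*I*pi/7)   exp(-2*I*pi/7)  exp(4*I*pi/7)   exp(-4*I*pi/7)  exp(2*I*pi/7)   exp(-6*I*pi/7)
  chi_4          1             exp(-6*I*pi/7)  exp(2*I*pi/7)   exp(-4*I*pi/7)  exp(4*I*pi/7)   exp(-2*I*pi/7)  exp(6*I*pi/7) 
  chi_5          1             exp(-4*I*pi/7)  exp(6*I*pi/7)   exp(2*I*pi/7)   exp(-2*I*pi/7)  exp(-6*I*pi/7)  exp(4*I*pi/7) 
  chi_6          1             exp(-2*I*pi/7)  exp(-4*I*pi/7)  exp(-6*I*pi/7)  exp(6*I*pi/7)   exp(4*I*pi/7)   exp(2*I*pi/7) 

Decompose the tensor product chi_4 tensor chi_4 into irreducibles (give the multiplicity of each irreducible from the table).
chi_4 tensor chi_4 = chi_1 (all other irreducibles have multiplicity 0).

Why: The character of a tensor product is the pointwise product (chi_4 * chi_4)(C) = chi_4(C) * chi_4(C):
  {0}: (1)*(1), {1}: (exp(-6*I*pi/7))*(exp(-6*I*pi/7)), {2}: (exp(2*I*pi/7))*(exp(2*I*pi/7)), {3}: (exp(-4*I*pi/7))*(exp(-4*I*pi/7)), {4}: (exp(4*I*pi/7))*(exp(4*I*pi/7)), {5}: (exp(-2*I*pi/7))*(exp(-2*I*pi/7)), {6}: (exp(6*I*pi/7))*(exp(6*I*pi/7))
so (chi_4 * chi_4) takes values
  {0} -> 1, {1} -> exp(2*I*pi/7), {2} -> exp(4*I*pi/7), {3} -> exp(6*I*pi/7), {4} -> exp(-6*I*pi/7), {5} -> exp(-4*I*pi/7), {6} -> exp(-2*I*pi/7).
Now take the inner product of this character with each irreducible chi from the table, <chi_4*chi_4, chi> = (1/7) sum_C |C| (chi_4*chi_4)(C) conj(chi(C)):
  <chi_4*chi_4, chi_0> = (1/7)[1*(1)*conj(1) + 1*(exp(2*I*pi/7))*conj(1) + 1*(exp(4*I*pi/7))*conj(1) + 1*(exp(6*I*pi/7))*conj(1) + 1*(exp(-6*I*pi/7))*conj(1) + 1*(exp(-4*I*pi/7))*conj(1) + 1*(exp(-2*I*pi/7))*conj(1)]
      = (1/7)[(1) + (exp(2*I*pi/7)) + (exp(4*I*pi/7)) + (exp(6*I*pi/7)) + (exp(-6*I*pi/7)) + (exp(-4*I*pi/7)) + (exp(-2*I*pi/7))] = 0/7 = 0
  <chi_4*chi_4, chi_1> = (1/7)[1*(1)*conj(1) + 1*(exp(2*I*pi/7))*conj(exp(2*I*pi/7)) + 1*(exp(4*I*pi/7))*conj(exp(4*I*pi/7)) + 1*(exp(6*I*pi/7))*conj(exp(6*I*pi/7)) + 1*(exp(-6*I*pi/7))*conj(exp(-6*I*pi/7)) + 1*(exp(-4*I*pi/7))*conj(exp(-4*I*pi/7)) + 1*(exp(-2*I*pi/7))*conj(exp(-2*I*pi/7))]
      = (1/7)[(1) + (1) + (1) + (1) + (1) + (1) + (1)] = 7/7 = 1
  <chi_4*chi_4, chi_2> = (1/7)[1*(1)*conj(1) + 1*(exp(2*I*pi/7))*conj(exp(4*I*pi/7)) + 1*(exp(4*I*pi/7))*conj(exp(-6*I*pi/7)) + 1*(exp(6*I*pi/7))*conj(exp(-2*I*pi/7)) + 1*(exp(-6*I*pi/7))*conj(exp(2*I*pi/7)) + 1*(exp(-4*I*pi/7))*conj(exp(6*I*pi/7)) + 1*(exp(-2*I*pi/7))*conj(exp(-4*I*pi/7))]
      = (1/7)[(1) + (exp(-2*I*pi/7)) + (exp(-4*I*pi/7)) + (exp(-6*I*pi/7)) + (exp(6*I*pi/7)) + (exp(4*I*pi/7)) + (exp(2*I*pi/7))] = 0/7 = 0
  <chi_4*chi_4, chi_3> = (1/7)[1*(1)*conj(1) + 1*(exp(2*I*pi/7))*conj(exp(6*I*pi/7)) + 1*(exp(4*I*pi/7))*conj(exp(-2*I*pi/7)) + 1*(exp(6*I*pi/7))*conj(exp(4*I*pi/7)) + 1*(exp(-6*I*pi/7))*conj(exp(-4*I*pi/7)) + 1*(exp(-4*I*pi/7))*conj(exp(2*I*pi/7)) + 1*(exp(-2*I*pi/7))*conj(exp(-6*I*pi/7))]
      = (1/7)[(1) + (exp(-4*I*pi/7)) + (exp(6*I*pi/7)) + (exp(2*I*pi/7)) + (exp(-2*I*pi/7)) + (exp(-6*I*pi/7)) + (exp(4*I*pi/7))] = 0/7 = 0
  <chi_4*chi_4, chi_4> = (1/7)[1*(1)*conj(1) + 1*(exp(2*I*pi/7))*conj(exp(-6*I*pi/7)) + 1*(exp(4*I*pi/7))*conj(exp(2*I*pi/7)) + 1*(exp(6*I*pi/7))*conj(exp(-4*I*pi/7)) + 1*(exp(-6*I*pi/7))*conj(exp(4*I*pi/7)) + 1*(exp(-4*I*pi/7))*conj(exp(-2*I*pi/7)) + 1*(exp(-2*I*pi/7))*conj(exp(6*I*pi/7))]
      = (1/7)[(1) + (exp(-6*I*pi/7)) + (exp(2*I*pi/7)) + (exp(-4*I*pi/7)) + (exp(4*I*pi/7)) + (exp(-2*I*pi/7)) + (exp(6*I*pi/7))] = 0/7 = 0
  <chi_4*chi_4, chi_5> = (1/7)[1*(1)*conj(1) + 1*(exp(2*I*pi/7))*conj(exp(-4*I*pi/7)) + 1*(exp(4*I*pi/7))*conj(exp(6*I*pi/7)) + 1*(exp(6*I*pi/7))*conj(exp(2*I*pi/7)) + 1*(exp(-6*I*pi/7))*conj(exp(-2*I*pi/7)) + 1*(exp(-4*I*pi/7))*conj(exp(-6*I*pi/7)) + 1*(exp(-2*I*pi/7))*conj(exp(4*I*pi/7))]
      = (1/7)[(1) + (exp(6*I*pi/7)) + (exp(-2*I*pi/7)) + (exp(4*I*pi/7)) + (exp(-4*I*pi/7)) + (exp(2*I*pi/7)) + (exp(-6*I*pi/7))] = 0/7 = 0
  <chi_4*chi_4, chi_6> = (1/7)[1*(1)*conj(1) + 1*(exp(2*I*pi/7))*conj(exp(-2*I*pi/7)) + 1*(exp(4*I*pi/7))*conj(exp(-4*I*pi/7)) + 1*(exp(6*I*pi/7))*conj(exp(-6*I*pi/7)) + 1*(exp(-6*I*pi/7))*conj(exp(6*I*pi/7)) + 1*(exp(-4*I*pi/7))*conj(exp(4*I*pi/7)) + 1*(exp(-2*I*pi/7))*conj(exp(2*I*pi/7))]
      = (1/7)[(1) + (exp(4*I*pi/7)) + (exp(-6*I*pi/7)) + (exp(-2*I*pi/7)) + (exp(2*I*pi/7)) + (exp(6*I*pi/7)) + (exp(-4*I*pi/7))] = 0/7 = 0
(Exp terms are combined using exp(i*s)*conj(exp(i*t)) = exp(i*(s-t)), and sums of them are collapsed using the identity that for every m > 1 the m distinct m-th roots of unity sum to 0, e.g. 1 + exp(2*I*pi/3) + exp(-2*I*pi/3) = 0.)
Hence the multiplicities are chi_1: 1. Dimension check: dim(chi_4)*dim(chi_4) = 1*1 = 1 and sum (mult * dim) = 1*1 = 1.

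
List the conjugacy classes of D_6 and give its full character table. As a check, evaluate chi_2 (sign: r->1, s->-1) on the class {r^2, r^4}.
Conjugacy classes: {e} of size 1, {r^3} of size 1, {r^1, r^5} of size 2, {r^2, r^4} of size 2, {s, sr^2, ...} of size 3, {sr, sr^3, ...} of size 3.
Character table:
  irrep \ class              {e} (size 1)  {r^3} (size 1)  {r^1, r^5} (size 2)  {r^2, r^4} (size 2)  {s, sr^2, ...} (size 3)  {sr, sr^3, ...} (size 3)
  chi_1 (triv)               1             1               1                    1                    1                        1                       
  chi_2 (sign: r->1, s->-1)  1             1               1                    1                    -1                       -1                      
  chi_3 (r->-1, s->1)        1             -1              -1                   1                    1                        -1                      
  chi_4 (r->-1, s->-1)       1             -1              -1                   1                    -1                       1                       
  chi_5 (2d, j=1)            2             -2              1                    -1                   0                        0                       
  chi_6 (2d, j=2)            2             2               -1                   -1                   0                        0                       

Spot check: chi_2 (sign: r->1, s->-1) on {r^2, r^4} = 1.

Details: D_6 has order 2*6 = 12 with 6 conjugacy classes, hence 6 irreducibles. Sum of squared dims 1 + 1 + 1 + 1 + 4 + 4 = 12 = |G|. Linear characters come from the abelianisation; the 2-dimensional irreps have character r^k -> 2*cos(2*pi*j*k/6), reflections -> 0.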